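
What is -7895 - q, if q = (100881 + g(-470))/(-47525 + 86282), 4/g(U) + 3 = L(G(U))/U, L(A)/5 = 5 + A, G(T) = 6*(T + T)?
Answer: -1638485831164/207466221 ≈ -7897.6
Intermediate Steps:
G(T) = 12*T (G(T) = 6*(2*T) = 12*T)
L(A) = 25 + 5*A (L(A) = 5*(5 + A) = 25 + 5*A)
g(U) = 4/(-3 + (25 + 60*U)/U) (g(U) = 4/(-3 + (25 + 5*(12*U))/U) = 4/(-3 + (25 + 60*U)/U))
q = 540016369/207466221 (q = (100881 + 4*(-470)/(25 + 57*(-470)))/(-47525 + 86282) = (100881 + 4*(-470)/(25 - 26790))/38757 = (100881 + 4*(-470)/(-26765))*(1/38757) = (100881 + 4*(-470)*(-1/26765))*(1/38757) = (100881 + 376/5353)*(1/38757) = (540016369/5353)*(1/38757) = 540016369/207466221 ≈ 2.6029)
-7895 - q = -7895 - 1*540016369/207466221 = -7895 - 540016369/207466221 = -1638485831164/207466221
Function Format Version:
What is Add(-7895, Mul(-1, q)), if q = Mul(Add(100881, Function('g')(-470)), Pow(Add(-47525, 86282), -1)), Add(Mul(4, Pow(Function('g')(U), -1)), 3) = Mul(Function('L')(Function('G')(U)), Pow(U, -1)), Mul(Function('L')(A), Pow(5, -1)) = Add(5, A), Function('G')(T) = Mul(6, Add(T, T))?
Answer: Rational(-1638485831164, 207466221) ≈ -7897.6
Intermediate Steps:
Function('G')(T) = Mul(12, T) (Function('G')(T) = Mul(6, Mul(2, T)) = Mul(12, T))
Function('L')(A) = Add(25, Mul(5, A)) (Function('L')(A) = Mul(5, Add(5, A)) = Add(25, Mul(5, A)))
Function('g')(U) = Mul(4, Pow(Add(-3, Mul(Pow(U, -1), Add(25, Mul(60, U)))), -1)) (Function('g')(U) = Mul(4, Pow(Add(-3, Mul(Add(25, Mul(5, Mul(12, U))), Pow(U, -1))), -1)) = Mul(4, Pow(Add(-3, Mul(Add(25, Mul(60, U)), Pow(U, -1))), -1)) = Mul(4, Pow(Add(-3, Mul(Pow(U, -1), Add(25, Mul(60, U)))), -1)))
q = Rational(540016369, 207466221) (q = Mul(Add(100881, Mul(4, -470, Pow(Add(25, Mul(57, -470)), -1))), Pow(Add(-47525, 86282), -1)) = Mul(Add(100881, Mul(4, -470, Pow(Add(25, -26790), -1))), Pow(38757, -1)) = Mul(Add(100881, Mul(4, -470, Pow(-26765, -1))), Rational(1, 38757)) = Mul(Add(100881, Mul(4, -470, Rational(-1, 26765))), Rational(1, 38757)) = Mul(Add(100881, Rational(376, 5353)), Rational(1, 38757)) = Mul(Rational(540016369, 5353), Rational(1, 38757)) = Rational(540016369, 207466221) ≈ 2.6029)
Add(-7895, Mul(-1, q)) = Add(-7895, Mul(-1, Rational(540016369, 207466221))) = Add(-7895, Rational(-540016369, 207466221)) = Rational(-1638485831164, 207466221)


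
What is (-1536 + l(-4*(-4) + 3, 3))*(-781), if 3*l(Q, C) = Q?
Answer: 3584009/3 ≈ 1.1947e+6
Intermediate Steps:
l(Q, C) = Q/3
(-1536 + l(-4*(-4) + 3, 3))*(-781) = (-1536 + (-4*(-4) + 3)/3)*(-781) = (-1536 + (16 + 3)/3)*(-781) = (-1536 + (⅓)*19)*(-781) = (-1536 + 19/3)*(-781) = -4589/3*(-781) = 3584009/3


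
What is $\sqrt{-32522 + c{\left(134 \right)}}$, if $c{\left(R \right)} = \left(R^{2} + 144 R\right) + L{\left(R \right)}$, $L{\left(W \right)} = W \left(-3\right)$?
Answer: $2 \sqrt{1082} \approx 65.788$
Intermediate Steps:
$L{\left(W \right)} = - 3 W$
$c{\left(R \right)} = R^{2} + 141 R$ ($c{\left(R \right)} = \left(R^{2} + 144 R\right) - 3 R = R^{2} + 141 R$)
$\sqrt{-32522 + c{\left(134 \right)}} = \sqrt{-32522 + 134 \left(141 + 134\right)} = \sqrt{-32522 + 134 \cdot 275} = \sqrt{-32522 + 36850} = \sqrt{4328} = 2 \sqrt{1082}$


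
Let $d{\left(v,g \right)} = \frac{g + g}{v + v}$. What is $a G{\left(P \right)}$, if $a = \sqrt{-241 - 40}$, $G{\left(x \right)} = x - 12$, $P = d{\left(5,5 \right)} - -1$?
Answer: $- 10 i \sqrt{281} \approx - 167.63 i$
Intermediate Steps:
$d{\left(v,g \right)} = \frac{g}{v}$ ($d{\left(v,g \right)} = \frac{2 g}{2 v} = 2 g \frac{1}{2 v} = \frac{g}{v}$)
$P = 2$ ($P = \frac{5}{5} - -1 = 5 \cdot \frac{1}{5} + 1 = 1 + 1 = 2$)
$G{\left(x \right)} = -12 + x$
$a = i \sqrt{281}$ ($a = \sqrt{-281} = i \sqrt{281} \approx 16.763 i$)
$a G{\left(P \right)} = i \sqrt{281} \left(-12 + 2\right) = i \sqrt{281} \left(-10\right) = - 10 i \sqrt{281}$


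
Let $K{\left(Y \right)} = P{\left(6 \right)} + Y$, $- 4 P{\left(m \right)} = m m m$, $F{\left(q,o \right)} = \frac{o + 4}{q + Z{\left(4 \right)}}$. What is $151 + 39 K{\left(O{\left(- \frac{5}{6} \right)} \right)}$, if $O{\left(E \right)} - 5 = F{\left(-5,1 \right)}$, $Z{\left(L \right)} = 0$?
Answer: $-1799$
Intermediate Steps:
$F{\left(q,o \right)} = \frac{4 + o}{q}$ ($F{\left(q,o \right)} = \frac{o + 4}{q + 0} = \frac{4 + o}{q}$)
$P{\left(m \right)} = - \frac{m^{3}}{4}$ ($P{\left(m \right)} = - \frac{m m m}{4} = - \frac{m^{2} m}{4} = - \frac{m^{3}}{4}$)
$O{\left(E \right)} = 4$ ($O{\left(E \right)} = 5 + \frac{4 + 1}{-5} = 5 - 1 = 4$)
$K{\left(Y \right)} = -54 + Y$ ($K{\left(Y \right)} = - \frac{6^{3}}{4} + Y = \left(- \frac{1}{4}\right) 216 + Y = -54 + Y$)
$151 + 39 K{\left(O{\left(- \frac{5}{6} \right)} \right)} = 151 + 39 \left(-54 + 4\right) = 151 + 39 \left(-50\right) = 151 - 1950 = -1799$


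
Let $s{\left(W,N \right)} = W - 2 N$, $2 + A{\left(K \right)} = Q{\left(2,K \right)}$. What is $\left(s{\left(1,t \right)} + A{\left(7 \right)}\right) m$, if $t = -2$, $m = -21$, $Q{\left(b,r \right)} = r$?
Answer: $-210$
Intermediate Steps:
$A{\left(K \right)} = -2 + K$
$\left(s{\left(1,t \right)} + A{\left(7 \right)}\right) m = \left(\left(1 - -4\right) + \left(-2 + 7\right)\right) \left(-21\right) = \left(\left(1 + 4\right) + 5\right) \left(-21\right) = \left(5 + 5\right) \left(-21\right) = 10 \left(-21\right) = -210$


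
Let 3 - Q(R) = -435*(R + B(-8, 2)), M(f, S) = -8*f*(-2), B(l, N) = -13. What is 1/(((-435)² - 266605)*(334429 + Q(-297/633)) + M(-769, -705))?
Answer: -211/5364671485304 ≈ -3.9331e-11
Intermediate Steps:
M(f, S) = 16*f
Q(R) = -5652 + 435*R (Q(R) = 3 - (-435)*(R - 13) = 3 - (-435)*(-13 + R) = 3 - (5655 - 435*R) = 3 + (-5655 + 435*R) = -5652 + 435*R)
1/(((-435)² - 266605)*(334429 + Q(-297/633)) + M(-769, -705)) = 1/(((-435)² - 266605)*(334429 + (-5652 + 435*(-297/633))) + 16*(-769)) = 1/((189225 - 266605)*(334429 + (-5652 + 435*(-297*1/633))) - 12304) = 1/(-77380*(334429 + (-5652 + 435*(-99/211))) - 12304) = 1/(-77380*(334429 + (-5652 - 43065/211)) - 12304) = 1/(-77380*(334429 - 1235637/211) - 12304) = 1/(-77380*69328882/211 - 12304) = 1/(-5364668889160/211 - 12304) = 1/(-5364671485304/211) = -211/5364671485304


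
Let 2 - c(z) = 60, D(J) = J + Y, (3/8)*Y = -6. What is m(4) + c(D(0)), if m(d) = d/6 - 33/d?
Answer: -787/12 ≈ -65.583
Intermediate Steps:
Y = -16 (Y = (8/3)*(-6) = -16)
D(J) = -16 + J (D(J) = J - 16 = -16 + J)
m(d) = -33/d + d/6 (m(d) = d*(⅙) - 33/d = d/6 - 33/d = -33/d + d/6)
c(z) = -58 (c(z) = 2 - 1*60 = 2 - 60 = -58)
m(4) + c(D(0)) = (-33/4 + (⅙)*4) - 58 = (-33*¼ + ⅔) - 58 = (-33/4 + ⅔) - 58 = -91/12 - 58 = -787/12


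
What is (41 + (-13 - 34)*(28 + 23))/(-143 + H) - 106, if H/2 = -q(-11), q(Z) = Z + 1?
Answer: -10682/123 ≈ -86.846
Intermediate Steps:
q(Z) = 1 + Z
H = 20 (H = 2*(-(1 - 11)) = 2*(-1*(-10)) = 2*10 = 20)
(41 + (-13 - 34)*(28 + 23))/(-143 + H) - 106 = (41 + (-13 - 34)*(28 + 23))/(-143 + 20) - 106 = (41 - 47*51)/(-123) - 106 = (41 - 2397)*(-1/123) - 106 = -2356*(-1/123) - 106 = 2356/123 - 106 = -10682/123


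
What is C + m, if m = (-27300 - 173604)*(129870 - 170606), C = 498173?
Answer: 8184523517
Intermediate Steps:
m = 8184025344 (m = -200904*(-40736) = 8184025344)
C + m = 498173 + 8184025344 = 8184523517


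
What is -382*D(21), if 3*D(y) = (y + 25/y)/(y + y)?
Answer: -89006/1323 ≈ -67.276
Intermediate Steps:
D(y) = (y + 25/y)/(6*y) (D(y) = ((y + 25/y)/(y + y))/3 = ((y + 25/y)/((2*y)))/3 = ((y + 25/y)*(1/(2*y)))/3 = ((y + 25/y)/(2*y))/3 = (y + 25/y)/(6*y))
-382*D(21) = -191*(25 + 21²)/(3*21²) = -191*(25 + 441)/(3*441) = -191*466/(3*441) = -382*233/1323 = -89006/1323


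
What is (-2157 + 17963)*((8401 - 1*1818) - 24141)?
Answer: -277521748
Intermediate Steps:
(-2157 + 17963)*((8401 - 1*1818) - 24141) = 15806*((8401 - 1818) - 24141) = 15806*(6583 - 24141) = 15806*(-17558) = -277521748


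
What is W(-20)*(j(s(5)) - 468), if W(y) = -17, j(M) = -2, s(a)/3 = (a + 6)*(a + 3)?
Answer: 7990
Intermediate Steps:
s(a) = 3*(3 + a)*(6 + a) (s(a) = 3*((a + 6)*(a + 3)) = 3*((6 + a)*(3 + a)) = 3*((3 + a)*(6 + a)) = 3*(3 + a)*(6 + a))
W(-20)*(j(s(5)) - 468) = -17*(-2 - 468) = -17*(-470) = 7990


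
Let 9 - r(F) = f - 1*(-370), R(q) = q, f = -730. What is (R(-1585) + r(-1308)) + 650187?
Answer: 648971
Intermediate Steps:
r(F) = 369 (r(F) = 9 - (-730 - 1*(-370)) = 9 - (-730 + 370) = 9 - 1*(-360) = 9 + 360 = 369)
(R(-1585) + r(-1308)) + 650187 = (-1585 + 369) + 650187 = -1216 + 650187 = 648971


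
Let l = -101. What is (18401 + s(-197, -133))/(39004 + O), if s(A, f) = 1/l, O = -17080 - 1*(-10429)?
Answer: 1858500/3267653 ≈ 0.56876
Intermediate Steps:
O = -6651 (O = -17080 + 10429 = -6651)
s(A, f) = -1/101 (s(A, f) = 1/(-101) = -1/101)
(18401 + s(-197, -133))/(39004 + O) = (18401 - 1/101)/(39004 - 6651) = (1858500/101)/32353 = (1858500/101)*(1/32353) = 1858500/3267653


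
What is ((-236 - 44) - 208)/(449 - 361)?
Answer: -61/11 ≈ -5.5455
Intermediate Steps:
((-236 - 44) - 208)/(449 - 361) = (-280 - 208)/88 = -488*1/88 = -61/11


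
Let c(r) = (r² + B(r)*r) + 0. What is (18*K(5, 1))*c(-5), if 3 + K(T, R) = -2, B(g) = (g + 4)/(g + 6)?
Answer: -2700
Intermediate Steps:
B(g) = (4 + g)/(6 + g)
K(T, R) = -5 (K(T, R) = -3 - 2 = -5)
c(r) = r² + r*(4 + r)/(6 + r) (c(r) = (r² + ((4 + r)/(6 + r))*r) + 0 = (r² + r*(4 + r)/(6 + r)) + 0 = r² + r*(4 + r)/(6 + r))
(18*K(5, 1))*c(-5) = (18*(-5))*(-5*(4 - 5 - 5*(6 - 5))/(6 - 5)) = -(-450)*(4 - 5 - 5*1)/1 = -(-450)*(4 - 5 - 5) = -(-450)*(-6) = -90*30 = -2700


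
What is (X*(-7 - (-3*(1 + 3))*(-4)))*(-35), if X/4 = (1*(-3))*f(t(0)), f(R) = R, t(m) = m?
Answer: 0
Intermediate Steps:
X = 0 (X = 4*((1*(-3))*0) = 4*(-3*0) = 4*0 = 0)
(X*(-7 - (-3*(1 + 3))*(-4)))*(-35) = (0*(-7 - (-3*(1 + 3))*(-4)))*(-35) = (0*(-7 - (-3*4)*(-4)))*(-35) = (0*(-7 - (-12)*(-4)))*(-35) = (0*(-7 - 1*48))*(-35) = (0*(-7 - 48))*(-35) = (0*(-55))*(-35) = 0*(-35) = 0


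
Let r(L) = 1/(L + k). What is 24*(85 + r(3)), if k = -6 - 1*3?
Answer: 2036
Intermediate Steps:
k = -9 (k = -6 - 3 = -9)
r(L) = 1/(-9 + L) (r(L) = 1/(L - 9) = 1/(-9 + L))
24*(85 + r(3)) = 24*(85 + 1/(-9 + 3)) = 24*(85 + 1/(-6)) = 24*(85 - ⅙) = 24*(509/6) = 2036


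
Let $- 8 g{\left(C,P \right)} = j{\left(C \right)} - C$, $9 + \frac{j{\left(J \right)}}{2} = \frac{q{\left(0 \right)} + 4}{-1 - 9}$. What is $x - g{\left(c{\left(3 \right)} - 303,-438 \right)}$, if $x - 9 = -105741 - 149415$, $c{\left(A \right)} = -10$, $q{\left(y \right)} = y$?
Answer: $- \frac{10204409}{40} \approx -2.5511 \cdot 10^{5}$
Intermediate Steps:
$j{\left(J \right)} = - \frac{94}{5}$ ($j{\left(J \right)} = -18 + 2 \frac{0 + 4}{-1 - 9} = -18 + 2 \frac{4}{-10} = -18 + 2 \cdot 4 \left(- \frac{1}{10}\right) = -18 + 2 \left(- \frac{2}{5}\right) = -18 - \frac{4}{5} = - \frac{94}{5}$)
$x = -255147$ ($x = 9 - 255156 = -255147$)
$g{\left(C,P \right)} = \frac{47}{20} + \frac{C}{8}$ ($g{\left(C,P \right)} = - \frac{- \frac{94}{5} - C}{8} = \frac{47}{20} + \frac{C}{8}$)
$x - g{\left(c{\left(3 \right)} - 303,-438 \right)} = -255147 - \left(\frac{47}{20} + \frac{-10 - 303}{8}\right) = -255147 - \left(\frac{47}{20} + \frac{1}{8} \left(-313\right)\right) = -255147 - \left(\frac{47}{20} - \frac{313}{8}\right) = -255147 - - \frac{1471}{40} = -255147 + \frac{1471}{40} = - \frac{10204409}{40}$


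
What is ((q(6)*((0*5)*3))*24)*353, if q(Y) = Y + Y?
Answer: 0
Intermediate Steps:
q(Y) = 2*Y
((q(6)*((0*5)*3))*24)*353 = (((2*6)*((0*5)*3))*24)*353 = ((12*(0*3))*24)*353 = ((12*0)*24)*353 = (0*24)*353 = 0*353 = 0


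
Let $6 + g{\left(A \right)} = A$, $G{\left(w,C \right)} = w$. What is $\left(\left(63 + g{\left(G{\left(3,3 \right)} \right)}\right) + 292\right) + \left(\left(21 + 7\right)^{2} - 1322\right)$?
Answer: $-186$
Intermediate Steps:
$g{\left(A \right)} = -6 + A$
$\left(\left(63 + g{\left(G{\left(3,3 \right)} \right)}\right) + 292\right) + \left(\left(21 + 7\right)^{2} - 1322\right) = \left(\left(63 + \left(-6 + 3\right)\right) + 292\right) + \left(\left(21 + 7\right)^{2} - 1322\right) = \left(\left(63 - 3\right) + 292\right) - \left(1322 - 28^{2}\right) = \left(60 + 292\right) + \left(784 - 1322\right) = 352 - 538 = -186$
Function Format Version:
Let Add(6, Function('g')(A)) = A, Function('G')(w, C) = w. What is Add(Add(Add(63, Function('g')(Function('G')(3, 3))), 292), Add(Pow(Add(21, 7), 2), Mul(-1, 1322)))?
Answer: -186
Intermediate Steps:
Function('g')(A) = Add(-6, A)
Add(Add(Add(63, Function('g')(Function('G')(3, 3))), 292), Add(Pow(Add(21, 7), 2), Mul(-1, 1322))) = Add(Add(Add(63, Add(-6, 3)), 292), Add(Pow(Add(21, 7), 2), Mul(-1, 1322))) = Add(Add(Add(63, -3), 292), Add(Pow(28, 2), -1322)) = Add(Add(60, 292), Add(784, -1322)) = Add(352, -538) = -186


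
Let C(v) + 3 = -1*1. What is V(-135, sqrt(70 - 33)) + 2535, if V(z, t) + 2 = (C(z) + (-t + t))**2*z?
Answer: 373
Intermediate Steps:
C(v) = -4 (C(v) = -3 - 1*1 = -3 - 1 = -4)
V(z, t) = -2 + 16*z (V(z, t) = -2 + (-4 + (-t + t))**2*z = -2 + (-4 + 0)**2*z = -2 + (-4)**2*z = -2 + 16*z)
V(-135, sqrt(70 - 33)) + 2535 = (-2 + 16*(-135)) + 2535 = (-2 - 2160) + 2535 = -2162 + 2535 = 373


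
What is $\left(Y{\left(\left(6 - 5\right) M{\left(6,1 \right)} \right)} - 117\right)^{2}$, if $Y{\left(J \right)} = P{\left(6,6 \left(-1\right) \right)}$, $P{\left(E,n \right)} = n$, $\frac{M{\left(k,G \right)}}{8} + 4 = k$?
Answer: $15129$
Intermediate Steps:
$M{\left(k,G \right)} = -32 + 8 k$
$Y{\left(J \right)} = -6$ ($Y{\left(J \right)} = 6 \left(-1\right) = -6$)
$\left(Y{\left(\left(6 - 5\right) M{\left(6,1 \right)} \right)} - 117\right)^{2} = \left(-6 - 117\right)^{2} = \left(-123\right)^{2} = 15129$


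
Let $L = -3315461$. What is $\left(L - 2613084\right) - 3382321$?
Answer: $-9310866$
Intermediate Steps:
$\left(L - 2613084\right) - 3382321 = \left(-3315461 - 2613084\right) - 3382321 = -5928545 - 3382321 = -9310866$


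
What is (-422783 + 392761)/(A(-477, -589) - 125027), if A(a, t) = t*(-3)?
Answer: 15011/61630 ≈ 0.24357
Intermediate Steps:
A(a, t) = -3*t
(-422783 + 392761)/(A(-477, -589) - 125027) = (-422783 + 392761)/(-3*(-589) - 125027) = -30022/(1767 - 125027) = -30022/(-123260) = -30022*(-1/123260) = 15011/61630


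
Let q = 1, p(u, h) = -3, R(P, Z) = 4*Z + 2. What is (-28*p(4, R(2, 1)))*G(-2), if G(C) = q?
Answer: 84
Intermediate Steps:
R(P, Z) = 2 + 4*Z
G(C) = 1
(-28*p(4, R(2, 1)))*G(-2) = -28*(-3)*1 = 84*1 = 84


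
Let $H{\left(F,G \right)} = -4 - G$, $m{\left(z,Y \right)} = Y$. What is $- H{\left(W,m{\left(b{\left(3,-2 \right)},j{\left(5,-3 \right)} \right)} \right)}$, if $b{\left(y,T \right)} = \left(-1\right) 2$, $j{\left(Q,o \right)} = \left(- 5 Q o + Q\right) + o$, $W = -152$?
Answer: $81$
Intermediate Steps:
$j{\left(Q,o \right)} = Q + o - 5 Q o$ ($j{\left(Q,o \right)} = \left(- 5 Q o + Q\right) + o = \left(Q - 5 Q o\right) + o = Q + o - 5 Q o$)
$b{\left(y,T \right)} = -2$
$- H{\left(W,m{\left(b{\left(3,-2 \right)},j{\left(5,-3 \right)} \right)} \right)} = - (-4 - \left(5 - 3 - 25 \left(-3\right)\right)) = - (-4 - \left(5 - 3 + 75\right)) = - (-4 - 77) = \left(-1\right) \left(-81\right) = 81$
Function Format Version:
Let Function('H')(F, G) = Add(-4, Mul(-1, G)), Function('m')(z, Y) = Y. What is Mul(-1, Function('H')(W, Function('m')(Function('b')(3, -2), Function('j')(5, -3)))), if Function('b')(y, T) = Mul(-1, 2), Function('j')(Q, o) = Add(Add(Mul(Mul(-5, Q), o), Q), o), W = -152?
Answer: 81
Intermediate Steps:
Function('j')(Q, o) = Add(Q, o, Mul(-5, Q, o)) (Function('j')(Q, o) = Add(Add(Mul(-5, Q, o), Q), o) = Add(Add(Q, Mul(-5, Q, o)), o) = Add(Q, o, Mul(-5, Q, o)))
Function('b')(y, T) = -2
Mul(-1, Function('H')(W, Function('m')(Function('b')(3, -2), Function('j')(5, -3)))) = Mul(-1, Add(-4, Mul(-1, Add(5, -3, Mul(-5, 5, -3))))) = Mul(-1, Add(-4, Mul(-1, Add(5, -3, 75)))) = Mul(-1, Add(-4, Mul(-1, 77))) = Mul(-1, Add(-4, -77)) = Mul(-1, -81) = 81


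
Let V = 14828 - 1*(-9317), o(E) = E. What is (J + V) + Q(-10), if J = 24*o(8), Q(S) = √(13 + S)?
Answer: 24337 + √3 ≈ 24339.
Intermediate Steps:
J = 192 (J = 24*8 = 192)
V = 24145 (V = 14828 + 9317 = 24145)
(J + V) + Q(-10) = (192 + 24145) + √(13 - 10) = 24337 + √3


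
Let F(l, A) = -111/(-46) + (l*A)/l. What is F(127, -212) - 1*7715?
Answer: -364531/46 ≈ -7924.6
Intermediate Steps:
F(l, A) = 111/46 + A (F(l, A) = -111*(-1/46) + (A*l)/l = 111/46 + A)
F(127, -212) - 1*7715 = (111/46 - 212) - 1*7715 = -9641/46 - 7715 = -364531/46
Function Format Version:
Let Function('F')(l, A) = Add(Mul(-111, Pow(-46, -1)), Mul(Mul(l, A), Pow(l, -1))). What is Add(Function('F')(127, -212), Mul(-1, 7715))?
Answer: Rational(-364531, 46) ≈ -7924.6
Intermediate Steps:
Function('F')(l, A) = Add(Rational(111, 46), A) (Function('F')(l, A) = Add(Mul(-111, Rational(-1, 46)), Mul(Mul(A, l), Pow(l, -1))) = Add(Rational(111, 46), A))
Add(Function('F')(127, -212), Mul(-1, 7715)) = Add(Add(Rational(111, 46), -212), Mul(-1, 7715)) = Add(Rational(-9641, 46), -7715) = Rational(-364531, 46)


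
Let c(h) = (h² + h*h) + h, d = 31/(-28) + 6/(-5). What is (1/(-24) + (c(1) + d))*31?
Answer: 16957/840 ≈ 20.187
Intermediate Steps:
d = -323/140 (d = 31*(-1/28) + 6*(-⅕) = -31/28 - 6/5 = -323/140 ≈ -2.3071)
c(h) = h + 2*h² (c(h) = (h² + h²) + h = 2*h² + h = h + 2*h²)
(1/(-24) + (c(1) + d))*31 = (1/(-24) + (1*(1 + 2*1) - 323/140))*31 = (-1/24 + (1*(1 + 2) - 323/140))*31 = (-1/24 + (1*3 - 323/140))*31 = (-1/24 + (3 - 323/140))*31 = (-1/24 + 97/140)*31 = (547/840)*31 = 16957/840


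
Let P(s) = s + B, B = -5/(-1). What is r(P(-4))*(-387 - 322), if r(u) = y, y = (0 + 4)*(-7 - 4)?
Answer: 31196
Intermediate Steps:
B = 5 (B = -5*(-1) = 5)
P(s) = 5 + s (P(s) = s + 5 = 5 + s)
y = -44 (y = 4*(-11) = -44)
r(u) = -44
r(P(-4))*(-387 - 322) = -44*(-387 - 322) = -44*(-709) = 31196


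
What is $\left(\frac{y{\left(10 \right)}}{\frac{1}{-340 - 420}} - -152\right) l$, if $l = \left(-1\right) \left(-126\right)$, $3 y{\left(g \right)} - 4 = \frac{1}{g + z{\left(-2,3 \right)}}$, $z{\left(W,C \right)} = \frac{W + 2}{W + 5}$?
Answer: $-111720$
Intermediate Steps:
$z{\left(W,C \right)} = \frac{2 + W}{5 + W}$
$y{\left(g \right)} = \frac{4}{3} + \frac{1}{3 g}$ ($y{\left(g \right)} = \frac{4}{3} + \frac{1}{3 \left(g + \frac{2 - 2}{5 - 2}\right)} = \frac{4}{3} + \frac{1}{3 \left(g + \frac{1}{3} \cdot 0\right)} = \frac{4}{3} + \frac{1}{3 \left(g + 0\right)} = \frac{4}{3} + \frac{1}{3 g}$)
$l = 126$
$\left(\frac{y{\left(10 \right)}}{\frac{1}{-340 - 420}} - -152\right) l = \left(\frac{\frac{1}{3} \cdot \frac{1}{10} \left(1 + 4 \cdot 10\right)}{\frac{1}{-340 - 420}} - -152\right) 126 = \left(\frac{\frac{1}{3} \cdot \frac{1}{10} \left(1 + 40\right)}{\frac{1}{-760}} + 152\right) 126 = \left(\frac{\frac{1}{3} \cdot \frac{1}{10} \cdot 41}{- \frac{1}{760}} + 152\right) 126 = \left(\frac{41}{30} \left(-760\right) + 152\right) 126 = \left(- \frac{3116}{3} + 152\right) 126 = \left(- \frac{2660}{3}\right) 126 = -111720$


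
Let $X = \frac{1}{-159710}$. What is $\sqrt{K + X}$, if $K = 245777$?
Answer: $\frac{\sqrt{6269103764085990}}{159710} \approx 495.76$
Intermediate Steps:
$X = - \frac{1}{159710} \approx -6.2613 \cdot 10^{-6}$
$\sqrt{K + X} = \sqrt{245777 - \frac{1}{159710}} = \sqrt{\frac{39253044669}{159710}} = \frac{\sqrt{6269103764085990}}{159710}$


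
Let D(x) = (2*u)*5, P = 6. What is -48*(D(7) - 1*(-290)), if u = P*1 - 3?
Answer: -15360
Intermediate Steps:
u = 3 (u = 6*1 - 3 = 6 - 3 = 3)
D(x) = 30 (D(x) = (2*3)*5 = 6*5 = 30)
-48*(D(7) - 1*(-290)) = -48*(30 - 1*(-290)) = -48*(30 + 290) = -48*320 = -15360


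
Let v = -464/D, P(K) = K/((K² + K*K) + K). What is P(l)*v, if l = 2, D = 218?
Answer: -232/545 ≈ -0.42569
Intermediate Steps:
P(K) = K/(K + 2*K²) (P(K) = K/((K² + K²) + K) = K/(2*K² + K) = K/(K + 2*K²))
v = -232/109 (v = -464/218 = -464*1/218 = -232/109 ≈ -2.1284)
P(l)*v = -232/109/(1 + 2*2) = -232/109/(1 + 4) = -232/109/5 = (⅕)*(-232/109) = -232/545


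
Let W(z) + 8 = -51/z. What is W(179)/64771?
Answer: -1483/11594009 ≈ -0.00012791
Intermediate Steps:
W(z) = -8 - 51/z
W(179)/64771 = (-8 - 51/179)/64771 = (-8 - 51*1/179)*(1/64771) = (-8 - 51/179)*(1/64771) = -1483/179*1/64771 = -1483/11594009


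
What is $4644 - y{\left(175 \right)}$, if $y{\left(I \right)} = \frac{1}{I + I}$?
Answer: $\frac{1625399}{350} \approx 4644.0$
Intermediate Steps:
$y{\left(I \right)} = \frac{1}{2 I}$
$4644 - y{\left(175 \right)} = 4644 - \frac{1}{2 \cdot 175} = 4644 - \frac{1}{2} \cdot \frac{1}{175} = 4644 - \frac{1}{350} = \frac{1625399}{350}$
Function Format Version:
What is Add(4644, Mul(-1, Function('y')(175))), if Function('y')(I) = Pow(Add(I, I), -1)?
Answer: Rational(1625399, 350) ≈ 4644.0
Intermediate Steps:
Function('y')(I) = Mul(Rational(1, 2), Pow(I, -1)) (Function('y')(I) = Pow(Mul(2, I), -1) = Mul(Rational(1, 2), Pow(I, -1)))
Add(4644, Mul(-1, Function('y')(175))) = Add(4644, Mul(-1, Mul(Rational(1, 2), Pow(175, -1)))) = Add(4644, Mul(-1, Mul(Rational(1, 2), Rational(1, 175)))) = Add(4644, Mul(-1, Rational(1, 350))) = Add(4644, Rational(-1, 350)) = Rational(1625399, 350)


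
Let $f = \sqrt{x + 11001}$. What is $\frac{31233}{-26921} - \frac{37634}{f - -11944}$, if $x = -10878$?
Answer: $- \frac{16556671805845}{3840523288973} + \frac{37634 \sqrt{123}}{142659013} \approx -4.3081$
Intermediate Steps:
$f = \sqrt{123}$ ($f = \sqrt{-10878 + 11001} = \sqrt{123} \approx 11.091$)
$\frac{31233}{-26921} - \frac{37634}{f - -11944} = \frac{31233}{-26921} - \frac{37634}{\sqrt{123} - -11944} = 31233 \left(- \frac{1}{26921}\right) - \frac{37634}{\sqrt{123} + 11944} = - \frac{31233}{26921} - \frac{37634}{11944 + \sqrt{123}}$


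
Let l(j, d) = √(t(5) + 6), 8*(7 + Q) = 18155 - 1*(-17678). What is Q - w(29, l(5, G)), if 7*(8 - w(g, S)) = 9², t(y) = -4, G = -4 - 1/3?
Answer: 250639/56 ≈ 4475.7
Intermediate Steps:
G = -13/3 (G = -4 - 1*⅓ = -4 - ⅓ = -13/3 ≈ -4.3333)
Q = 35777/8 (Q = -7 + (18155 - 1*(-17678))/8 = -7 + (18155 + 17678)/8 = -7 + (⅛)*35833 = -7 + 35833/8 = 35777/8 ≈ 4472.1)
l(j, d) = √2 (l(j, d) = √(-4 + 6) = √2)
w(g, S) = -25/7 (w(g, S) = 8 - ⅐*9² = 8 - ⅐*81 = 8 - 81/7 = -25/7)
Q - w(29, l(5, G)) = 35777/8 - 1*(-25/7) = 35777/8 + 25/7 = 250639/56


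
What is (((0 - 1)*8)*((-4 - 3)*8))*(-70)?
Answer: -31360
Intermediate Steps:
(((0 - 1)*8)*((-4 - 3)*8))*(-70) = ((-1*8)*(-7*8))*(-70) = -8*(-56)*(-70) = 448*(-70) = -31360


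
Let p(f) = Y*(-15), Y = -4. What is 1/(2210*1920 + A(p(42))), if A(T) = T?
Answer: 1/4243260 ≈ 2.3567e-7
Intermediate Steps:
p(f) = 60 (p(f) = -4*(-15) = 60)
1/(2210*1920 + A(p(42))) = 1/(2210*1920 + 60) = 1/(4243200 + 60) = 1/4243260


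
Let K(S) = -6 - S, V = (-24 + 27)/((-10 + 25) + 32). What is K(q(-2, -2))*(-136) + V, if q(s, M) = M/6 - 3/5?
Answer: 485837/705 ≈ 689.13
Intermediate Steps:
q(s, M) = -⅗ + M/6 (q(s, M) = M*(⅙) - 3*⅕ = M/6 - ⅗ = -⅗ + M/6)
V = 3/47 (V = 3/(15 + 32) = 3/47 ≈ 0.063830)
K(q(-2, -2))*(-136) + V = (-6 - (-⅗ + (⅙)*(-2)))*(-136) + 3/47 = (-6 - (-⅗ - ⅓))*(-136) + 3/47 = (-6 - 1*(-14/15))*(-136) + 3/47 = (-6 + 14/15)*(-136) + 3/47 = -76/15*(-136) + 3/47 = 10336/15 + 3/47 = 485837/705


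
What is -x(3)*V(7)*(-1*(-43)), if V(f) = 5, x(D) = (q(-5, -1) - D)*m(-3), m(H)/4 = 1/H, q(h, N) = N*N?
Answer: -1720/3 ≈ -573.33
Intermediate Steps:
q(h, N) = N**2
m(H) = 4/H (m(H) = 4*(1/H) = 4/H)
x(D) = -4/3 + 4*D/3 (x(D) = ((-1)**2 - D)*(4/(-3)) = (1 - D)*(4*(-1/3)) = (1 - D)*(-4/3) = -4/3 + 4*D/3)
-x(3)*V(7)*(-1*(-43)) = -(-4/3 + (4/3)*3)*5*(-1*(-43)) = -(-4/3 + 4)*5*43 = -(8/3)*5*43 = -40*43/3 = -1*1720/3 = -1720/3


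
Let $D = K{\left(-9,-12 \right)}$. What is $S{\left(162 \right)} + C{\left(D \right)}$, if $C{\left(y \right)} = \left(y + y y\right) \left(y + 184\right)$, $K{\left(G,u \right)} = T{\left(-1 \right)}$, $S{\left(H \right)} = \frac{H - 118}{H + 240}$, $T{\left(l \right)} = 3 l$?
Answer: $\frac{218308}{201} \approx 1086.1$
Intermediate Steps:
$S{\left(H \right)} = \frac{-118 + H}{240 + H}$
$K{\left(G,u \right)} = -3$ ($K{\left(G,u \right)} = 3 \left(-1\right) = -3$)
$D = -3$
$C{\left(y \right)} = \left(184 + y\right) \left(y + y^{2}\right)$ ($C{\left(y \right)} = \left(y + y^{2}\right) \left(184 + y\right) = \left(184 + y\right) \left(y + y^{2}\right)$)
$S{\left(162 \right)} + C{\left(D \right)} = \frac{-118 + 162}{240 + 162} - 3 \left(184 + \left(-3\right)^{2} + 185 \left(-3\right)\right) = \frac{1}{402} \cdot 44 - 3 \left(184 + 9 - 555\right) = \frac{1}{402} \cdot 44 - -1086 = \frac{22}{201} + 1086 = \frac{218308}{201}$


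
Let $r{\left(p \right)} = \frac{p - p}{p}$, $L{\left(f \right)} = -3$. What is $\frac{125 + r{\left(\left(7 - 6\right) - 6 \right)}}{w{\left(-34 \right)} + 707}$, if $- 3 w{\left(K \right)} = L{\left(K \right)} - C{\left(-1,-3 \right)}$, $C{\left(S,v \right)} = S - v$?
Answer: $\frac{375}{2126} \approx 0.17639$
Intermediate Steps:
$w{\left(K \right)} = \frac{5}{3}$ ($w{\left(K \right)} = - \frac{-3 - \left(-1 - -3\right)}{3} = - \frac{-3 - \left(-1 + 3\right)}{3} = - \frac{-3 - 2}{3} = \left(- \frac{1}{3}\right) \left(-5\right) = \frac{5}{3}$)
$r{\left(p \right)} = 0$ ($r{\left(p \right)} = \frac{0}{p} = 0$)
$\frac{125 + r{\left(\left(7 - 6\right) - 6 \right)}}{w{\left(-34 \right)} + 707} = \frac{125 + 0}{\frac{5}{3} + 707} = \frac{1}{\frac{2126}{3}} \cdot 125 = \frac{3}{2126} \cdot 125 = \frac{375}{2126}$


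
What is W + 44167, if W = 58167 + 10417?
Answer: 112751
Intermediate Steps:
W = 68584
W + 44167 = 68584 + 44167 = 112751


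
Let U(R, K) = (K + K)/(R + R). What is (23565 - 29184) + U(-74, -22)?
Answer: -207892/37 ≈ -5618.7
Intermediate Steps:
U(R, K) = K/R (U(R, K) = (2*K)/((2*R)) = (2*K)*(1/(2*R)) = K/R)
(23565 - 29184) + U(-74, -22) = (23565 - 29184) - 22/(-74) = -5619 - 22*(-1/74) = -5619 + 11/37 = -207892/37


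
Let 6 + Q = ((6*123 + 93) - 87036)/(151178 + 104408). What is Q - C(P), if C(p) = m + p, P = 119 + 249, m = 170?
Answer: -139124989/255586 ≈ -544.34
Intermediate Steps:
P = 368
Q = -1619721/255586 (Q = -6 + ((6*123 + 93) - 87036)/(151178 + 104408) = -6 + ((738 + 93) - 87036)/255586 = -6 + (831 - 87036)*(1/255586) = -6 - 86205*1/255586 = -6 - 86205/255586 = -1619721/255586 ≈ -6.3373)
C(p) = 170 + p
Q - C(P) = -1619721/255586 - (170 + 368) = -1619721/255586 - 1*538 = -1619721/255586 - 538 = -139124989/255586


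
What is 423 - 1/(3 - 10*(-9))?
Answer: 39338/93 ≈ 422.99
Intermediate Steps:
423 - 1/(3 - 10*(-9)) = 423 - 1/(3 + 90) = 423 - 1/93 = 39338/93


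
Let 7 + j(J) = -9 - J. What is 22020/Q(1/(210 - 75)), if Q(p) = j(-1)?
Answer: -1468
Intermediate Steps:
j(J) = -16 - J (j(J) = -7 + (-9 - J) = -16 - J)
Q(p) = -15 (Q(p) = -16 - 1*(-1) = -16 + 1 = -15)
22020/Q(1/(210 - 75)) = 22020/(-15) = 22020*(-1/15) = -1468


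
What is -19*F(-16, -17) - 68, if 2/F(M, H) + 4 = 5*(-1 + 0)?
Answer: -574/9 ≈ -63.778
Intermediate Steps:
F(M, H) = -2/9 (F(M, H) = 2/(-4 + 5*(-1 + 0)) = 2/(-4 + 5*(-1)) = 2/(-4 - 5) = 2/(-9) = 2*(-1/9) = -2/9)
-19*F(-16, -17) - 68 = -19*(-2/9) - 68 = 38/9 - 68 = -574/9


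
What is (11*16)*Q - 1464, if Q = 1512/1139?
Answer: -1401384/1139 ≈ -1230.4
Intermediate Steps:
Q = 1512/1139 (Q = 1512*(1/1139) = 1512/1139 ≈ 1.3275)
(11*16)*Q - 1464 = (11*16)*(1512/1139) - 1464 = 176*(1512/1139) - 1464 = 266112/1139 - 1464 = -1401384/1139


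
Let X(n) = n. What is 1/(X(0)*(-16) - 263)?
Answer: -1/263 ≈ -0.0038023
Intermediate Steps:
1/(X(0)*(-16) - 263) = 1/(0*(-16) - 263) = 1/(0 - 263) = 1/(-263) = -1/263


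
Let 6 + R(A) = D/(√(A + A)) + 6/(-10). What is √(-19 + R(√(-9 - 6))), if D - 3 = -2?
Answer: √(-23040 - 30*√2*15^(¾)*I^(3/2))/30 ≈ 0.025232 - 5.0345*I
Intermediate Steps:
D = 1 (D = 3 - 2 = 1)
R(A) = -33/5 + √2/(2*√A) (R(A) = -6 + (1/√(A + A) + 6/(-10)) = -6 + (1/√(2*A) + 6*(-⅒)) = -6 + (1/(√2*√A) - ⅗) = -6 + (1*(√2/(2*√A)) - ⅗) = -6 + (√2/(2*√A) - ⅗) = -6 + (-⅗ + √2/(2*√A)) = -33/5 + √2/(2*√A))
√(-19 + R(√(-9 - 6))) = √(-19 + (-33/5 + √2/(2*√(√(-9 - 6))))) = √(-19 + (-33/5 + √2/(2*√(√(-15))))) = √(-19 + (-33/5 + √2/(2*√(I*√15)))) = √(-19 + (-33/5 + √2*(15^(¾)*(-I^(3/2))/15)/2)) = √(-19 + (-33/5 - √2*15^(¾)*I^(3/2)/30)) = √(-128/5 - √2*15^(¾)*I^(3/2)/30)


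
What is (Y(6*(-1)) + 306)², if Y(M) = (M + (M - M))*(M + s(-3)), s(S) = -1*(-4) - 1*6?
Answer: 125316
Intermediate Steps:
s(S) = -2 (s(S) = 4 - 6 = -2)
Y(M) = M*(-2 + M) (Y(M) = (M + (M - M))*(M - 2) = (M + 0)*(-2 + M) = M*(-2 + M))
(Y(6*(-1)) + 306)² = ((6*(-1))*(-2 + 6*(-1)) + 306)² = (-6*(-2 - 6) + 306)² = (-6*(-8) + 306)² = (48 + 306)² = 354² = 125316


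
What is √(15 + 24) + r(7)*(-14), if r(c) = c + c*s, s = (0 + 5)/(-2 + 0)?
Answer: 147 + √39 ≈ 153.25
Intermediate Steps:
s = -5/2 (s = 5/(-2) = 5*(-½) = -5/2 ≈ -2.5000)
r(c) = -3*c/2 (r(c) = c + c*(-5/2) = c - 5*c/2 = -3*c/2)
√(15 + 24) + r(7)*(-14) = √(15 + 24) - 3/2*7*(-14) = √39 - 21/2*(-14) = √39 + 147 = 147 + √39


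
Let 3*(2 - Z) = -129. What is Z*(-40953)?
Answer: -1842885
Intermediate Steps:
Z = 45 (Z = 2 - ⅓*(-129) = 2 + 43 = 45)
Z*(-40953) = 45*(-40953) = -1842885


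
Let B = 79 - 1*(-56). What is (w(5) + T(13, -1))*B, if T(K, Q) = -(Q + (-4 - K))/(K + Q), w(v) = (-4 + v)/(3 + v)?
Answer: 1755/8 ≈ 219.38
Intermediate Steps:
w(v) = (-4 + v)/(3 + v)
T(K, Q) = -(-4 + Q - K)/(K + Q)
B = 135 (B = 79 + 56 = 135)
(w(5) + T(13, -1))*B = ((-4 + 5)/(3 + 5) + (4 + 13 - 1*(-1))/(13 - 1))*135 = (1/8 + (4 + 13 + 1)/12)*135 = ((⅛)*1 + (1/12)*18)*135 = (⅛ + 3/2)*135 = (13/8)*135 = 1755/8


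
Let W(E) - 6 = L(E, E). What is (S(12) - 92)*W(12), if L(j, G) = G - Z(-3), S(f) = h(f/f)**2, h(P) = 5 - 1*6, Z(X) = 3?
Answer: -1365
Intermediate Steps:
h(P) = -1 (h(P) = 5 - 6 = -1)
S(f) = 1 (S(f) = (-1)**2 = 1)
L(j, G) = -3 + G (L(j, G) = G - 1*3 = G - 3 = -3 + G)
W(E) = 3 + E (W(E) = 6 + (-3 + E) = 3 + E)
(S(12) - 92)*W(12) = (1 - 92)*(3 + 12) = -91*15 = -1365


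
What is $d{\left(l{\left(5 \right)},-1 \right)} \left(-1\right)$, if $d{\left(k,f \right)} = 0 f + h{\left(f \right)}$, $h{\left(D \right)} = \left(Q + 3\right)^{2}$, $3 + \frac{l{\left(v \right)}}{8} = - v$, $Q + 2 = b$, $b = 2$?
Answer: $-9$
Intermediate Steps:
$Q = 0$ ($Q = -2 + 2 = 0$)
$l{\left(v \right)} = -24 - 8 v$ ($l{\left(v \right)} = -24 + 8 \left(- v\right) = -24 - 8 v$)
$h{\left(D \right)} = 9$ ($h{\left(D \right)} = \left(0 + 3\right)^{2} = 3^{2} = 9$)
$d{\left(k,f \right)} = 9$ ($d{\left(k,f \right)} = 0 f + 9 = 0 + 9 = 9$)
$d{\left(l{\left(5 \right)},-1 \right)} \left(-1\right) = 9 \left(-1\right) = -9$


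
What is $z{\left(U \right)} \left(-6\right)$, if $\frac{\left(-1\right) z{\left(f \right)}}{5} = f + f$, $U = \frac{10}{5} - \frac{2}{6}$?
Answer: $100$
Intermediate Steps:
$U = \frac{5}{3}$ ($U = 10 \cdot \frac{1}{5} - \frac{1}{3} = 2 - \frac{1}{3} = \frac{5}{3} \approx 1.6667$)
$z{\left(f \right)} = - 10 f$ ($z{\left(f \right)} = - 5 \left(f + f\right) = - 5 \cdot 2 f = - 10 f$)
$z{\left(U \right)} \left(-6\right) = \left(-10\right) \frac{5}{3} \left(-6\right) = \left(- \frac{50}{3}\right) \left(-6\right) = 100$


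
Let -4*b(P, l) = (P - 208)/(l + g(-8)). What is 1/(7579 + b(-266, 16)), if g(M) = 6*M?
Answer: 64/484819 ≈ 0.00013201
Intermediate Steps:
b(P, l) = -(-208 + P)/(4*(-48 + l)) (b(P, l) = -(P - 208)/(4*(l + 6*(-8))) = -(-208 + P)/(4*(l - 48)) = -(-208 + P)/(4*(-48 + l)))
1/(7579 + b(-266, 16)) = 1/(7579 + (208 - 1*(-266))/(4*(-48 + 16))) = 1/(7579 + (¼)*(208 + 266)/(-32)) = 1/(7579 + (¼)*(-1/32)*474) = 1/(7579 - 237/64) = 1/(484819/64) = 64/484819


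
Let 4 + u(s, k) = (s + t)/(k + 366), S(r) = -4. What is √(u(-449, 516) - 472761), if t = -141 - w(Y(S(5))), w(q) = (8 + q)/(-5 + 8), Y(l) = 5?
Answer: I*√7505627838/126 ≈ 687.58*I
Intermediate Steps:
w(q) = 8/3 + q/3 (w(q) = (8 + q)/3 = (8 + q)*(⅓) = 8/3 + q/3)
t = -436/3 (t = -141 - (8/3 + (⅓)*5) = -141 - (8/3 + 5/3) = -141 - 1*13/3 = -141 - 13/3 = -436/3 ≈ -145.33)
u(s, k) = -4 + (-436/3 + s)/(366 + k) (u(s, k) = -4 + (s - 436/3)/(k + 366) = -4 + (-436/3 + s)/(366 + k))
√(u(-449, 516) - 472761) = √((-4828/3 - 449 - 4*516)/(366 + 516) - 472761) = √((-4828/3 - 449 - 2064)/882 - 472761) = √((1/882)*(-12367/3) - 472761) = √(-12367/2646 - 472761) = √(-1250937973/2646) = I*√7505627838/126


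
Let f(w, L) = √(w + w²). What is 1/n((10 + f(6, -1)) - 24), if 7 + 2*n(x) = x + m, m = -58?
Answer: -158/6199 - 2*√42/6199 ≈ -0.027579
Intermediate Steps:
n(x) = -65/2 + x/2 (n(x) = -7/2 + (x - 58)/2 = -7/2 + (-58 + x)/2 = -7/2 + (-29 + x/2) = -65/2 + x/2)
1/n((10 + f(6, -1)) - 24) = 1/(-65/2 + ((10 + √(6*(1 + 6))) - 24)/2) = 1/(-65/2 + ((10 + √(6*7)) - 24)/2) = 1/(-65/2 + ((10 + √42) - 24)/2) = 1/(-65/2 + (-14 + √42)/2) = 1/(-65/2 + (-7 + √42/2)) = 1/(-79/2 + √42/2)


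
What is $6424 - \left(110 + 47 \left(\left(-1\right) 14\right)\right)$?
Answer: $6972$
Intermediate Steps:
$6424 - \left(110 + 47 \left(\left(-1\right) 14\right)\right) = 6424 - \left(110 + 47 \left(-14\right)\right) = 6424 - \left(110 - 658\right) = 6424 - -548 = 6424 + 548 = 6972$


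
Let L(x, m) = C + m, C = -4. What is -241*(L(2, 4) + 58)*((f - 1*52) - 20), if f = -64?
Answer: 1901008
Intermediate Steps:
L(x, m) = -4 + m
-241*(L(2, 4) + 58)*((f - 1*52) - 20) = -241*((-4 + 4) + 58)*((-64 - 1*52) - 20) = -241*(0 + 58)*((-64 - 52) - 20) = -13978*(-116 - 20) = -13978*(-136) = -241*(-7888) = 1901008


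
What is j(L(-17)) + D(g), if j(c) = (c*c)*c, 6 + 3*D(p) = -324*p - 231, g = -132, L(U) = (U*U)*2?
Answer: 193114729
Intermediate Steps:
L(U) = 2*U² (L(U) = U²*2 = 2*U²)
D(p) = -79 - 108*p (D(p) = -2 + (-324*p - 231)/3 = -2 + (-231 - 324*p)/3 = -2 + (-77 - 108*p) = -79 - 108*p)
j(c) = c³ (j(c) = c²*c = c³)
j(L(-17)) + D(g) = (2*(-17)²)³ + (-79 - 108*(-132)) = (2*289)³ + (-79 + 14256) = 578³ + 14177 = 193100552 + 14177 = 193114729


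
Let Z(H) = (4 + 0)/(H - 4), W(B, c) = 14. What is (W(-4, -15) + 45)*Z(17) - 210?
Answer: -2494/13 ≈ -191.85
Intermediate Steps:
Z(H) = 4/(-4 + H)
(W(-4, -15) + 45)*Z(17) - 210 = (14 + 45)*(4/(-4 + 17)) - 210 = 59*(4/13) - 210 = 236/13 - 210 = -2494/13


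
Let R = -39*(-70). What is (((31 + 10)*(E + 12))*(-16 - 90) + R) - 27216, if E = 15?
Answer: -141828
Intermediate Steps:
R = 2730
(((31 + 10)*(E + 12))*(-16 - 90) + R) - 27216 = (((31 + 10)*(15 + 12))*(-16 - 90) + 2730) - 27216 = ((41*27)*(-106) + 2730) - 27216 = (1107*(-106) + 2730) - 27216 = (-117342 + 2730) - 27216 = -114612 - 27216 = -141828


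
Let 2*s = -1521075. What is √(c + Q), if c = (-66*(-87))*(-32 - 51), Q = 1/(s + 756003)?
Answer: 2*I*√9799413714021/9069 ≈ 690.35*I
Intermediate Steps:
s = -1521075/2 (s = (½)*(-1521075) = -1521075/2 ≈ -7.6054e+5)
Q = -2/9069 (Q = 1/(-1521075/2 + 756003) = 1/(-9069/2) = -2/9069 ≈ -0.00022053)
c = -476586 (c = 5742*(-83) = -476586)
√(c + Q) = √(-476586 - 2/9069) = √(-4322158436/9069) = 2*I*√9799413714021/9069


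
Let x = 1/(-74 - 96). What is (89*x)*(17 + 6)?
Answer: -2047/170 ≈ -12.041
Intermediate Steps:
x = -1/170 (x = 1/(-170) = -1/170 ≈ -0.0058824)
(89*x)*(17 + 6) = (89*(-1/170))*(17 + 6) = -89/170*23 = -2047/170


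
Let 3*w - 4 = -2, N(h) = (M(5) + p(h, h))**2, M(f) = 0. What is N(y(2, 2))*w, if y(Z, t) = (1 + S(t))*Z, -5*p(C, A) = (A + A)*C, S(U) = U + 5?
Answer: 524288/75 ≈ 6990.5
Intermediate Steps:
S(U) = 5 + U
p(C, A) = -2*A*C/5 (p(C, A) = -(A + A)*C/5 = -2*A*C/5)
y(Z, t) = Z*(6 + t) (y(Z, t) = (1 + (5 + t))*Z = (6 + t)*Z = Z*(6 + t))
N(h) = 4*h**4/25 (N(h) = (0 - 2*h*h/5)**2 = (0 - 2*h**2/5)**2 = (-2*h**2/5)**2 = 4*h**4/25)
w = 2/3 (w = 4/3 + (1/3)*(-2) = 4/3 - 2/3 = 2/3 ≈ 0.66667)
N(y(2, 2))*w = (4*(2*(6 + 2))**4/25)*(2/3) = (4*(2*8)**4/25)*(2/3) = ((4/25)*16**4)*(2/3) = ((4/25)*65536)*(2/3) = (262144/25)*(2/3) = 524288/75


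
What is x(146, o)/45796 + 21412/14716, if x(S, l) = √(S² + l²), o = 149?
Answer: 5353/3679 + √43517/45796 ≈ 1.4596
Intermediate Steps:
x(146, o)/45796 + 21412/14716 = √(146² + 149²)/45796 + 21412/14716 = √(21316 + 22201)*(1/45796) + 21412*(1/14716) = √43517*(1/45796) + 5353/3679 = √43517/45796 + 5353/3679 = 5353/3679 + √43517/45796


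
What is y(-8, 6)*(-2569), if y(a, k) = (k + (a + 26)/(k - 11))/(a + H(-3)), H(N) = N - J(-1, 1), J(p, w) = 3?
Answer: 2202/5 ≈ 440.40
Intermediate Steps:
H(N) = -3 + N (H(N) = N - 1*3 = N - 3 = -3 + N)
y(a, k) = (k + (26 + a)/(-11 + k))/(-6 + a) (y(a, k) = (k + (a + 26)/(k - 11))/(a + (-3 - 3)) = (k + (26 + a)/(-11 + k))/(a - 6) = (k + (26 + a)/(-11 + k))/(-6 + a))
y(-8, 6)*(-2569) = ((26 - 8 + 6² - 11*6)/(66 - 11*(-8) - 6*6 - 8*6))*(-2569) = ((26 - 8 + 36 - 66)/(66 + 88 - 36 - 48))*(-2569) = (-12/70)*(-2569) = ((1/70)*(-12))*(-2569) = -6/35*(-2569) = 2202/5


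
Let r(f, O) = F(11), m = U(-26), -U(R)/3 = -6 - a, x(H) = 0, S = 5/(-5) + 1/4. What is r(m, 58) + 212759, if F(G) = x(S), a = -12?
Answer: 212759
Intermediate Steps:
S = -¾ (S = 5*(-⅕) + 1*(¼) = -1 + ¼ = -¾ ≈ -0.75000)
U(R) = -18 (U(R) = -3*(-6 - 1*(-12)) = -3*(-6 + 12) = -3*6 = -18)
m = -18
F(G) = 0
r(f, O) = 0
r(m, 58) + 212759 = 0 + 212759 = 212759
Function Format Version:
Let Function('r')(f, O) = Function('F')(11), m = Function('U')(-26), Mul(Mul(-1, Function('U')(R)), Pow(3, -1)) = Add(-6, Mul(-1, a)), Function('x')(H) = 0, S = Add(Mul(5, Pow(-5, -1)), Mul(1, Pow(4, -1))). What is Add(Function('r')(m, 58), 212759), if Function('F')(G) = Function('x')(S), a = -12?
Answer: 212759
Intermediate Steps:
S = Rational(-3, 4) (S = Add(Mul(5, Rational(-1, 5)), Mul(1, Rational(1, 4))) = Add(-1, Rational(1, 4)) = Rational(-3, 4) ≈ -0.75000)
Function('U')(R) = -18 (Function('U')(R) = Mul(-3, Add(-6, Mul(-1, -12))) = Mul(-3, Add(-6, 12)) = Mul(-3, 6) = -18)
m = -18
Function('F')(G) = 0
Function('r')(f, O) = 0
Add(Function('r')(m, 58), 212759) = Add(0, 212759) = 212759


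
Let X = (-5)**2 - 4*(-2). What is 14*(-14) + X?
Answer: -163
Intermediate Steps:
X = 33 (X = 25 + 8 = 33)
14*(-14) + X = 14*(-14) + 33 = -196 + 33 = -163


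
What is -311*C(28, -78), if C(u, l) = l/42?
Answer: 4043/7 ≈ 577.57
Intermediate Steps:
C(u, l) = l/42 (C(u, l) = l*(1/42) = l/42)
-311*C(28, -78) = -311*(-78)/42 = -311*(-13/7) = 4043/7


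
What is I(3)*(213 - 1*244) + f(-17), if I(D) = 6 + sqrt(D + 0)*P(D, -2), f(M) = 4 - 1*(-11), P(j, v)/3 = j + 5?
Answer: -171 - 744*sqrt(3) ≈ -1459.6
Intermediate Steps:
P(j, v) = 15 + 3*j (P(j, v) = 3*(j + 5) = 3*(5 + j) = 15 + 3*j)
f(M) = 15 (f(M) = 4 + 11 = 15)
I(D) = 6 + sqrt(D)*(15 + 3*D) (I(D) = 6 + sqrt(D + 0)*(15 + 3*D) = 6 + sqrt(D)*(15 + 3*D))
I(3)*(213 - 1*244) + f(-17) = (6 + 3*sqrt(3)*(5 + 3))*(213 - 1*244) + 15 = (6 + 3*sqrt(3)*8)*(213 - 244) + 15 = (6 + 24*sqrt(3))*(-31) + 15 = (-186 - 744*sqrt(3)) + 15 = -171 - 744*sqrt(3)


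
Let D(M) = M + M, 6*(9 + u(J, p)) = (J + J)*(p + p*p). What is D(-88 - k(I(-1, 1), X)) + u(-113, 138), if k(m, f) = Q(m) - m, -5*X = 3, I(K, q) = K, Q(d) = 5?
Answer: -722719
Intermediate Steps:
u(J, p) = -9 + J*(p + p²)/3 (u(J, p) = -9 + ((J + J)*(p + p*p))/6 = -9 + ((2*J)*(p + p²))/6 = -9 + (2*J*(p + p²))/6 = -9 + J*(p + p²)/3)
X = -⅗ (X = -⅕*3 = -⅗ ≈ -0.60000)
k(m, f) = 5 - m
D(M) = 2*M
D(-88 - k(I(-1, 1), X)) + u(-113, 138) = 2*(-88 - (5 - 1*(-1))) + (-9 + (⅓)*(-113)*138 + (⅓)*(-113)*138²) = 2*(-88 - (5 + 1)) + (-9 - 5198 + (⅓)*(-113)*19044) = 2*(-88 - 1*6) + (-9 - 5198 - 717324) = 2*(-88 - 6) - 722531 = 2*(-94) - 722531 = -188 - 722531 = -722719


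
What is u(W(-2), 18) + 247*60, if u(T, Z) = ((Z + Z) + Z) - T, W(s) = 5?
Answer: 14869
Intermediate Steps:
u(T, Z) = -T + 3*Z (u(T, Z) = (2*Z + Z) - T = 3*Z - T = -T + 3*Z)
u(W(-2), 18) + 247*60 = (-1*5 + 3*18) + 247*60 = (-5 + 54) + 14820 = 49 + 14820 = 14869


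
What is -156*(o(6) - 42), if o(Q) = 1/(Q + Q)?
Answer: 6539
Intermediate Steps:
o(Q) = 1/(2*Q)
-156*(o(6) - 42) = -156*((½)/6 - 42) = -156*((½)*(⅙) - 42) = -156*(1/12 - 42) = -156*(-503/12) = 6539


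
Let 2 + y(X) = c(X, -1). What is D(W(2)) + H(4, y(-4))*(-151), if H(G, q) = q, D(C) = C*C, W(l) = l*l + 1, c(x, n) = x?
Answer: 931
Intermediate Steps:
W(l) = 1 + l² (W(l) = l² + 1 = 1 + l²)
y(X) = -2 + X
D(C) = C²
D(W(2)) + H(4, y(-4))*(-151) = (1 + 2²)² + (-2 - 4)*(-151) = (1 + 4)² - 6*(-151) = 5² + 906 = 25 + 906 = 931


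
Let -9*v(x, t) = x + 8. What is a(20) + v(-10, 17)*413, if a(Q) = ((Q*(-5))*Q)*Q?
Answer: -359174/9 ≈ -39908.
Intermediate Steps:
v(x, t) = -8/9 - x/9 (v(x, t) = -(x + 8)/9 = -(8 + x)/9 = -8/9 - x/9)
a(Q) = -5*Q**3 (a(Q) = ((-5*Q)*Q)*Q = (-5*Q**2)*Q = -5*Q**3)
a(20) + v(-10, 17)*413 = -5*20**3 + (-8/9 - 1/9*(-10))*413 = -5*8000 + (-8/9 + 10/9)*413 = -40000 + (2/9)*413 = -40000 + 826/9 = -359174/9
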